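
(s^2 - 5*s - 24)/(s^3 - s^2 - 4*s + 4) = (s^2 - 5*s - 24)/(s^3 - s^2 - 4*s + 4)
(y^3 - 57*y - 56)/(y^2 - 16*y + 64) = (y^2 + 8*y + 7)/(y - 8)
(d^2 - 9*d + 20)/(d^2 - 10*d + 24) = (d - 5)/(d - 6)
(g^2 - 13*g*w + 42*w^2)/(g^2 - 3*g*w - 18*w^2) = (g - 7*w)/(g + 3*w)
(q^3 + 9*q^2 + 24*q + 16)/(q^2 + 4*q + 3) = (q^2 + 8*q + 16)/(q + 3)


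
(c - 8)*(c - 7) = c^2 - 15*c + 56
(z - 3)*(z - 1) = z^2 - 4*z + 3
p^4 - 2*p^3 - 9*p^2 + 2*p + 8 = (p - 4)*(p - 1)*(p + 1)*(p + 2)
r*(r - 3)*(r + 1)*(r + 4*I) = r^4 - 2*r^3 + 4*I*r^3 - 3*r^2 - 8*I*r^2 - 12*I*r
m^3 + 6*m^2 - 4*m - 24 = (m - 2)*(m + 2)*(m + 6)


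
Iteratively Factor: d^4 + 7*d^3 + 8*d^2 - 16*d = (d)*(d^3 + 7*d^2 + 8*d - 16) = d*(d + 4)*(d^2 + 3*d - 4) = d*(d - 1)*(d + 4)*(d + 4)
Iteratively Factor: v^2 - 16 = (v - 4)*(v + 4)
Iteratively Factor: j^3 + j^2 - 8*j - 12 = (j + 2)*(j^2 - j - 6) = (j - 3)*(j + 2)*(j + 2)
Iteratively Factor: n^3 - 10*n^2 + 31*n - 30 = (n - 3)*(n^2 - 7*n + 10) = (n - 5)*(n - 3)*(n - 2)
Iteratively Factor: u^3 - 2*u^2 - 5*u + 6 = (u + 2)*(u^2 - 4*u + 3) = (u - 3)*(u + 2)*(u - 1)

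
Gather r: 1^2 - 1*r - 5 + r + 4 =0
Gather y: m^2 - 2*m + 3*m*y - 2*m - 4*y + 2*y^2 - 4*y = m^2 - 4*m + 2*y^2 + y*(3*m - 8)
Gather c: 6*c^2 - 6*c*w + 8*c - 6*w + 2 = 6*c^2 + c*(8 - 6*w) - 6*w + 2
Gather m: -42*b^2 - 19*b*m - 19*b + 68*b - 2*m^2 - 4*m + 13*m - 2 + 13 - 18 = -42*b^2 + 49*b - 2*m^2 + m*(9 - 19*b) - 7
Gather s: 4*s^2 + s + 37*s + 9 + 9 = 4*s^2 + 38*s + 18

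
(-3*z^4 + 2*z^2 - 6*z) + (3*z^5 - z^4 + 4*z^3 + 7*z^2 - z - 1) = 3*z^5 - 4*z^4 + 4*z^3 + 9*z^2 - 7*z - 1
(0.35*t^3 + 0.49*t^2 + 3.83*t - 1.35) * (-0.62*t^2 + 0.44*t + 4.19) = -0.217*t^5 - 0.1498*t^4 - 0.6925*t^3 + 4.5753*t^2 + 15.4537*t - 5.6565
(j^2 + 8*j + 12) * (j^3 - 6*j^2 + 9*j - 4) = j^5 + 2*j^4 - 27*j^3 - 4*j^2 + 76*j - 48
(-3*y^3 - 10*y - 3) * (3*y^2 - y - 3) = -9*y^5 + 3*y^4 - 21*y^3 + y^2 + 33*y + 9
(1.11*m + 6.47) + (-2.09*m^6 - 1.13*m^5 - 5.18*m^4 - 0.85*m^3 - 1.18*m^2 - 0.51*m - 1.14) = -2.09*m^6 - 1.13*m^5 - 5.18*m^4 - 0.85*m^3 - 1.18*m^2 + 0.6*m + 5.33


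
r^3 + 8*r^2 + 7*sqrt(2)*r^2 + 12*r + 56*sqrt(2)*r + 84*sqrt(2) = (r + 2)*(r + 6)*(r + 7*sqrt(2))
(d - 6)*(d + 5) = d^2 - d - 30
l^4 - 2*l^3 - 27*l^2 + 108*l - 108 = (l - 3)^2*(l - 2)*(l + 6)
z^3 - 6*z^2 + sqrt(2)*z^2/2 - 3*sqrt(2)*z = z*(z - 6)*(z + sqrt(2)/2)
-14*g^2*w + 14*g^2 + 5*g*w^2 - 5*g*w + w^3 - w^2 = (-2*g + w)*(7*g + w)*(w - 1)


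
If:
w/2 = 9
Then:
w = 18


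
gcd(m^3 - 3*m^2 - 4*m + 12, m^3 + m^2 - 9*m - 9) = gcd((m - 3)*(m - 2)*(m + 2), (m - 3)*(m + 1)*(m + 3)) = m - 3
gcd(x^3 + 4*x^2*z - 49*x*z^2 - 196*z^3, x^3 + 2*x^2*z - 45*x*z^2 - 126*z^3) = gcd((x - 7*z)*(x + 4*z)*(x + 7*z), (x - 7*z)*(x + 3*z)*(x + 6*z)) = x - 7*z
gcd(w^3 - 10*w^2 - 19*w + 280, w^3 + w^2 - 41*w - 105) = w^2 - 2*w - 35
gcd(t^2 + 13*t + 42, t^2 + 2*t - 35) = t + 7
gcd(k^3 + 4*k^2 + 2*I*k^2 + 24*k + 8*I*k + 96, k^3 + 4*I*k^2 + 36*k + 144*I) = k + 6*I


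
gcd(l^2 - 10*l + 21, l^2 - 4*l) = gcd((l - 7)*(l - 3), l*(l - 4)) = 1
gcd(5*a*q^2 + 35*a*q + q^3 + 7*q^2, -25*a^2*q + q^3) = 5*a*q + q^2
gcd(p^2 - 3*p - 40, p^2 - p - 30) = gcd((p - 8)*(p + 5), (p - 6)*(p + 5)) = p + 5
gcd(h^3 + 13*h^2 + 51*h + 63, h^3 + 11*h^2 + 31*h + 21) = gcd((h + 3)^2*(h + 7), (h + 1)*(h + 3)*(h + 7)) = h^2 + 10*h + 21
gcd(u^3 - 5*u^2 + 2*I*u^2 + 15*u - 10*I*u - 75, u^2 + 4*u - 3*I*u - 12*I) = u - 3*I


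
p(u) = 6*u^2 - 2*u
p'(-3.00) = -38.00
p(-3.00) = 60.00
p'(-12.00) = -146.00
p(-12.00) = 888.00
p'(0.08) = -1.04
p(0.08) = -0.12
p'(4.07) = 46.84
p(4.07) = 91.25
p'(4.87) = 56.44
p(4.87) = 132.56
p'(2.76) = 31.12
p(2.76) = 40.19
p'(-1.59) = -21.08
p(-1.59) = 18.35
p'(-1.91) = -24.92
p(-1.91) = 25.71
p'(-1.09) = -15.08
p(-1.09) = 9.31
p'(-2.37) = -30.44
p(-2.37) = 38.44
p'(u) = 12*u - 2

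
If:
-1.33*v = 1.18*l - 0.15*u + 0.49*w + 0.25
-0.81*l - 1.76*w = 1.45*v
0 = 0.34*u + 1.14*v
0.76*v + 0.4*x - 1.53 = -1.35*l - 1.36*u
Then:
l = 0.222575392826751 - 0.102887594098648*x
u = 1.08487342913284 - 0.230383895264846*x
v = 0.0687109863070594*x - 0.323558742022075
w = 0.164133015762694 - 0.00925680620757469*x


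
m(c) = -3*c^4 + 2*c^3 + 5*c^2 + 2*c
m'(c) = -12*c^3 + 6*c^2 + 10*c + 2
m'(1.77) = -28.05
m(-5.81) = -3653.51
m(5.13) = -1665.88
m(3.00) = -138.00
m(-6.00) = -4152.00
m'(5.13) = -1408.87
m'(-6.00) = 2750.00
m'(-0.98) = 9.26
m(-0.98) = -1.81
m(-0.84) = -0.83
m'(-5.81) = 2499.91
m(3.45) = -276.47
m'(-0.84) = 4.95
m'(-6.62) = 3680.16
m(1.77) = 0.85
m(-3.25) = -357.04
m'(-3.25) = 444.81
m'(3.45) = -384.85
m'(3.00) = -238.00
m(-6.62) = -6136.09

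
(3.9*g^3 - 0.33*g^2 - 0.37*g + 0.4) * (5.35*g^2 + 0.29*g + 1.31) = 20.865*g^5 - 0.6345*g^4 + 3.0338*g^3 + 1.6004*g^2 - 0.3687*g + 0.524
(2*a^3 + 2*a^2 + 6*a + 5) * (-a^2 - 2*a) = -2*a^5 - 6*a^4 - 10*a^3 - 17*a^2 - 10*a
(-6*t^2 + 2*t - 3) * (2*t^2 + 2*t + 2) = -12*t^4 - 8*t^3 - 14*t^2 - 2*t - 6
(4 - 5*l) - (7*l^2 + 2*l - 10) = -7*l^2 - 7*l + 14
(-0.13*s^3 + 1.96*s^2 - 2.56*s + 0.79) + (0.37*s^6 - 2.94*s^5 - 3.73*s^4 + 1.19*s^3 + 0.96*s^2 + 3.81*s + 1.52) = 0.37*s^6 - 2.94*s^5 - 3.73*s^4 + 1.06*s^3 + 2.92*s^2 + 1.25*s + 2.31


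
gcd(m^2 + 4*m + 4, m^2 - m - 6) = m + 2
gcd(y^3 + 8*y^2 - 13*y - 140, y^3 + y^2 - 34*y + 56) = y^2 + 3*y - 28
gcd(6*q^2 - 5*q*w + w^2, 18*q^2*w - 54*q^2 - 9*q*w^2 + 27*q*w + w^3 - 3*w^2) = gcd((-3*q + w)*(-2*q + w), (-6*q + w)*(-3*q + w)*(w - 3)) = 3*q - w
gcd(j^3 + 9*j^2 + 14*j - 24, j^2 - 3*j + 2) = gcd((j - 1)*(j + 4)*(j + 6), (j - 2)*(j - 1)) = j - 1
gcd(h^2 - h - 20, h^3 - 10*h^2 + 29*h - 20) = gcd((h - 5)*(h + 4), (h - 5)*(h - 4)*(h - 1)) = h - 5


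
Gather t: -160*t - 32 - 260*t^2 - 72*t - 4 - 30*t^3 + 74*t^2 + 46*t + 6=-30*t^3 - 186*t^2 - 186*t - 30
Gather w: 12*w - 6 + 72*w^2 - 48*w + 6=72*w^2 - 36*w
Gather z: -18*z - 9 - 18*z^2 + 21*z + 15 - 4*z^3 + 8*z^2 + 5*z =-4*z^3 - 10*z^2 + 8*z + 6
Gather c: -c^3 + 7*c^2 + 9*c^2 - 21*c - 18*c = -c^3 + 16*c^2 - 39*c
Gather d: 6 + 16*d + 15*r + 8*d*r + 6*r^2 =d*(8*r + 16) + 6*r^2 + 15*r + 6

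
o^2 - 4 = (o - 2)*(o + 2)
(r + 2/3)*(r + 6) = r^2 + 20*r/3 + 4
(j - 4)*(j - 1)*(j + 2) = j^3 - 3*j^2 - 6*j + 8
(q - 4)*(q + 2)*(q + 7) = q^3 + 5*q^2 - 22*q - 56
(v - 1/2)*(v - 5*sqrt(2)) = v^2 - 5*sqrt(2)*v - v/2 + 5*sqrt(2)/2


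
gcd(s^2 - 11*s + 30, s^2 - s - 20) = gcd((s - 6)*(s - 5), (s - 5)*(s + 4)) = s - 5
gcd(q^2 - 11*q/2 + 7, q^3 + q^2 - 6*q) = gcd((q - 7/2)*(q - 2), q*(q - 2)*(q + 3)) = q - 2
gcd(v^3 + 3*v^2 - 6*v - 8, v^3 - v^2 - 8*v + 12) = v - 2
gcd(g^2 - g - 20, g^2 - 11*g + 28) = 1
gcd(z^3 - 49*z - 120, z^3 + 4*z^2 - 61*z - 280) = z^2 - 3*z - 40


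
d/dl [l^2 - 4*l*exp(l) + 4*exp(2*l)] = -4*l*exp(l) + 2*l + 8*exp(2*l) - 4*exp(l)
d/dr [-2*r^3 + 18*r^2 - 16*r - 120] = -6*r^2 + 36*r - 16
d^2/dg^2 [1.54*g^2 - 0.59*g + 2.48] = 3.08000000000000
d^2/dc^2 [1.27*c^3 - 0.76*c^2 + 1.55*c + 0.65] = 7.62*c - 1.52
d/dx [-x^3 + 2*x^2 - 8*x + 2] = -3*x^2 + 4*x - 8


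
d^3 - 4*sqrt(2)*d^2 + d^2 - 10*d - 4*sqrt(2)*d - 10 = (d + 1)*(d - 5*sqrt(2))*(d + sqrt(2))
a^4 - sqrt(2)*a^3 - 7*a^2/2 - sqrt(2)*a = a*(a - 2*sqrt(2))*(a + sqrt(2)/2)^2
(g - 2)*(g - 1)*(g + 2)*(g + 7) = g^4 + 6*g^3 - 11*g^2 - 24*g + 28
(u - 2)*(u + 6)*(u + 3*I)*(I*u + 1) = I*u^4 - 2*u^3 + 4*I*u^3 - 8*u^2 - 9*I*u^2 + 24*u + 12*I*u - 36*I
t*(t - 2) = t^2 - 2*t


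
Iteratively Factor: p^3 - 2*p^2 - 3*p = (p)*(p^2 - 2*p - 3) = p*(p - 3)*(p + 1)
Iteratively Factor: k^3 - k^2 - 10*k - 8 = (k + 2)*(k^2 - 3*k - 4) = (k + 1)*(k + 2)*(k - 4)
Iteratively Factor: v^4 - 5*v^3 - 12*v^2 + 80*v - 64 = (v + 4)*(v^3 - 9*v^2 + 24*v - 16) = (v - 4)*(v + 4)*(v^2 - 5*v + 4) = (v - 4)*(v - 1)*(v + 4)*(v - 4)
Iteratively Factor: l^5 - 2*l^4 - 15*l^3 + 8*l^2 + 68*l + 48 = (l - 3)*(l^4 + l^3 - 12*l^2 - 28*l - 16) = (l - 3)*(l + 2)*(l^3 - l^2 - 10*l - 8) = (l - 4)*(l - 3)*(l + 2)*(l^2 + 3*l + 2) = (l - 4)*(l - 3)*(l + 2)^2*(l + 1)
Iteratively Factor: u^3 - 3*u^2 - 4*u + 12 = (u + 2)*(u^2 - 5*u + 6) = (u - 3)*(u + 2)*(u - 2)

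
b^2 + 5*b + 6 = (b + 2)*(b + 3)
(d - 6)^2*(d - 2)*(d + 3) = d^4 - 11*d^3 + 18*d^2 + 108*d - 216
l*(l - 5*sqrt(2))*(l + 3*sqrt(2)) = l^3 - 2*sqrt(2)*l^2 - 30*l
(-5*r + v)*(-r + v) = 5*r^2 - 6*r*v + v^2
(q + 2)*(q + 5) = q^2 + 7*q + 10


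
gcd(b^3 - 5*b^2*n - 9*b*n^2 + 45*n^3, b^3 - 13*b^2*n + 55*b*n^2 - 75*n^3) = b^2 - 8*b*n + 15*n^2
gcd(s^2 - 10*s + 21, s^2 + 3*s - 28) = 1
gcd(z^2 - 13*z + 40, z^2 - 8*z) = z - 8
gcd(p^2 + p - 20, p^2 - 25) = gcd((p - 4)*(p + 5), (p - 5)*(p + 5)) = p + 5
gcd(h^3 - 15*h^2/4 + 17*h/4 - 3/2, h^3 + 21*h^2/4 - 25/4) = h - 1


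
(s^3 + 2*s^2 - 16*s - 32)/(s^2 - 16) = s + 2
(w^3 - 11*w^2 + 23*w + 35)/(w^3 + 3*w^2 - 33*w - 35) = (w - 7)/(w + 7)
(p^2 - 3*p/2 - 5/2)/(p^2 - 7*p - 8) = (p - 5/2)/(p - 8)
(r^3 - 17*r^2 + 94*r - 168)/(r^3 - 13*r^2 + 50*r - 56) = (r - 6)/(r - 2)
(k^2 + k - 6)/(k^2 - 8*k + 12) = (k + 3)/(k - 6)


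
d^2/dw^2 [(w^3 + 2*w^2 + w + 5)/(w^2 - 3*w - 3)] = 2*(19*w^3 + 60*w^2 - 9*w + 69)/(w^6 - 9*w^5 + 18*w^4 + 27*w^3 - 54*w^2 - 81*w - 27)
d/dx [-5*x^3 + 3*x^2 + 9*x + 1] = -15*x^2 + 6*x + 9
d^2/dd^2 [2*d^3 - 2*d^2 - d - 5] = 12*d - 4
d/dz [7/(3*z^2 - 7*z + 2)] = 7*(7 - 6*z)/(3*z^2 - 7*z + 2)^2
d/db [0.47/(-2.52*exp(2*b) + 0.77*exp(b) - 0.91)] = (2.3688*exp(b) - 0.3619)*exp(b)/(2.52*exp(2*b) - 0.77*exp(b) + 0.91)^2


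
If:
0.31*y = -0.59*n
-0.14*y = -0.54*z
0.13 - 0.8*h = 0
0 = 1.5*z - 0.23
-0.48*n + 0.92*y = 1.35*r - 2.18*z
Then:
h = 0.16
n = -0.31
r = 0.76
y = 0.59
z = 0.15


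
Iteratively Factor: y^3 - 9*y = (y)*(y^2 - 9) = y*(y + 3)*(y - 3)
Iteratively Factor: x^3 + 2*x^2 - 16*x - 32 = (x + 2)*(x^2 - 16) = (x - 4)*(x + 2)*(x + 4)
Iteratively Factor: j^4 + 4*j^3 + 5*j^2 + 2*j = (j + 2)*(j^3 + 2*j^2 + j) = j*(j + 2)*(j^2 + 2*j + 1) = j*(j + 1)*(j + 2)*(j + 1)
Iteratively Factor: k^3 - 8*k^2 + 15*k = (k - 5)*(k^2 - 3*k) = k*(k - 5)*(k - 3)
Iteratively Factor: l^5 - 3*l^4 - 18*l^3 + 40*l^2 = (l - 5)*(l^4 + 2*l^3 - 8*l^2) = l*(l - 5)*(l^3 + 2*l^2 - 8*l) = l*(l - 5)*(l - 2)*(l^2 + 4*l) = l*(l - 5)*(l - 2)*(l + 4)*(l)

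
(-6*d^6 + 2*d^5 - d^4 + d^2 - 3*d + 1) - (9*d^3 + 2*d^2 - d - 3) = -6*d^6 + 2*d^5 - d^4 - 9*d^3 - d^2 - 2*d + 4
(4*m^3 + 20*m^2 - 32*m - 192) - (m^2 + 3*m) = 4*m^3 + 19*m^2 - 35*m - 192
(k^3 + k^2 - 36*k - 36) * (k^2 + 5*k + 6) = k^5 + 6*k^4 - 25*k^3 - 210*k^2 - 396*k - 216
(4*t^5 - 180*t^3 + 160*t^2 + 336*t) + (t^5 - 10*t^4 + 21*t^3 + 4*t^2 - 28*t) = 5*t^5 - 10*t^4 - 159*t^3 + 164*t^2 + 308*t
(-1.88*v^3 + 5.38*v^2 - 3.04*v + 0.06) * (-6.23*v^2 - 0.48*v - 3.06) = 11.7124*v^5 - 32.615*v^4 + 22.1096*v^3 - 15.3774*v^2 + 9.2736*v - 0.1836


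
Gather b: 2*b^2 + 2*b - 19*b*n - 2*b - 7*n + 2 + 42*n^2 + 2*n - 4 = 2*b^2 - 19*b*n + 42*n^2 - 5*n - 2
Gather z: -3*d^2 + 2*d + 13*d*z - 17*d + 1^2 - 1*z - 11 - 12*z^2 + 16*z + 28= -3*d^2 - 15*d - 12*z^2 + z*(13*d + 15) + 18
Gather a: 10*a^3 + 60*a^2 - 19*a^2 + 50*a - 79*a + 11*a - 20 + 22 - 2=10*a^3 + 41*a^2 - 18*a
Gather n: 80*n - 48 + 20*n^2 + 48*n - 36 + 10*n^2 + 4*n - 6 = 30*n^2 + 132*n - 90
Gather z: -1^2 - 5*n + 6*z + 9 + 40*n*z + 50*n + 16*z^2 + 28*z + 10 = 45*n + 16*z^2 + z*(40*n + 34) + 18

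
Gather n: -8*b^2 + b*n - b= -8*b^2 + b*n - b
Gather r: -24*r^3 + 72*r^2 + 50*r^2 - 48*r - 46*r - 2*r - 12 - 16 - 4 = -24*r^3 + 122*r^2 - 96*r - 32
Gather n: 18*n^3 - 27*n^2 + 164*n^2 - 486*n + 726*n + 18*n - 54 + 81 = 18*n^3 + 137*n^2 + 258*n + 27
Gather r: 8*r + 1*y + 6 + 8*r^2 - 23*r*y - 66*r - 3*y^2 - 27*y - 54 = 8*r^2 + r*(-23*y - 58) - 3*y^2 - 26*y - 48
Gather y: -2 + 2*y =2*y - 2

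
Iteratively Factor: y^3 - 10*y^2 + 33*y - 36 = (y - 3)*(y^2 - 7*y + 12) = (y - 4)*(y - 3)*(y - 3)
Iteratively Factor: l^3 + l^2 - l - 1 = (l + 1)*(l^2 - 1) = (l + 1)^2*(l - 1)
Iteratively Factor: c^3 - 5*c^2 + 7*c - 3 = (c - 3)*(c^2 - 2*c + 1) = (c - 3)*(c - 1)*(c - 1)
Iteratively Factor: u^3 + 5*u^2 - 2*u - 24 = (u - 2)*(u^2 + 7*u + 12) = (u - 2)*(u + 3)*(u + 4)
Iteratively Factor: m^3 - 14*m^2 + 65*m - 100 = (m - 5)*(m^2 - 9*m + 20) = (m - 5)^2*(m - 4)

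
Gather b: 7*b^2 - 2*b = 7*b^2 - 2*b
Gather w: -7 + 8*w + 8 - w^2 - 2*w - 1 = -w^2 + 6*w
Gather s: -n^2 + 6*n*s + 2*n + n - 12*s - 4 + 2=-n^2 + 3*n + s*(6*n - 12) - 2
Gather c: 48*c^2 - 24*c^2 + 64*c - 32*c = 24*c^2 + 32*c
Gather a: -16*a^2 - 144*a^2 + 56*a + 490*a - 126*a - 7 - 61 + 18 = -160*a^2 + 420*a - 50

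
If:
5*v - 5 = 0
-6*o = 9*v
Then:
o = -3/2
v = 1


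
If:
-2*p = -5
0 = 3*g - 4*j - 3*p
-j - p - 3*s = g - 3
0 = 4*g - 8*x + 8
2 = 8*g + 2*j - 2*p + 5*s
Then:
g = 163/158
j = -87/79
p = 5/2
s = 15/79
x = 479/316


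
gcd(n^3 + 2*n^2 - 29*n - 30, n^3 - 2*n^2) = 1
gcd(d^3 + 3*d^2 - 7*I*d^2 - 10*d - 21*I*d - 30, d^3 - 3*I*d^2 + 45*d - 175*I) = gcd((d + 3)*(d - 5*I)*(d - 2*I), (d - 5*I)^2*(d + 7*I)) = d - 5*I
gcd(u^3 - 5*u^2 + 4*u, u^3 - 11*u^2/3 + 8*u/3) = u^2 - u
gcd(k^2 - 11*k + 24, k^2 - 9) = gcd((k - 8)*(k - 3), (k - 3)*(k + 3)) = k - 3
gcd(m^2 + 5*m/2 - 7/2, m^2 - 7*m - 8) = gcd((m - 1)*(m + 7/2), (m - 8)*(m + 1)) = 1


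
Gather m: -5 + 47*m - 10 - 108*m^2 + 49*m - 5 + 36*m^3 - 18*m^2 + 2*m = 36*m^3 - 126*m^2 + 98*m - 20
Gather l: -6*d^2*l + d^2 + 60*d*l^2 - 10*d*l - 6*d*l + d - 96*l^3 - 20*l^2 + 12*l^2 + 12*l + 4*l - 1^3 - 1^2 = d^2 + d - 96*l^3 + l^2*(60*d - 8) + l*(-6*d^2 - 16*d + 16) - 2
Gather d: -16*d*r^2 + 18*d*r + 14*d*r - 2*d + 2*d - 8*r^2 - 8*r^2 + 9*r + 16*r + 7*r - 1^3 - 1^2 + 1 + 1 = d*(-16*r^2 + 32*r) - 16*r^2 + 32*r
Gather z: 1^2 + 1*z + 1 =z + 2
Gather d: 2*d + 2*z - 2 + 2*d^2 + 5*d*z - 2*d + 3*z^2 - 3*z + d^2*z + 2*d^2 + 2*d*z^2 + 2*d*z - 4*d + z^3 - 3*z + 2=d^2*(z + 4) + d*(2*z^2 + 7*z - 4) + z^3 + 3*z^2 - 4*z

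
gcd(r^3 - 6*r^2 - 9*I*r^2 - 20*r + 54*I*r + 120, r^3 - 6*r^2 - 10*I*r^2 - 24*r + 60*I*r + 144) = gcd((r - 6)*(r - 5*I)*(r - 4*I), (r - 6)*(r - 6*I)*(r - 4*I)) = r^2 + r*(-6 - 4*I) + 24*I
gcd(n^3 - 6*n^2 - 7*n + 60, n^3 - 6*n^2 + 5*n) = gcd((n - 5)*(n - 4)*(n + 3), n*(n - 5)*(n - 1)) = n - 5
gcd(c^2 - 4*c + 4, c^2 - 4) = c - 2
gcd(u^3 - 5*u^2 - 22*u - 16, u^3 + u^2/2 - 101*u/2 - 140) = u - 8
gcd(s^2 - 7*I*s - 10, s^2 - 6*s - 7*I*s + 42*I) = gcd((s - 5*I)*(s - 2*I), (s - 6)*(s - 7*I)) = 1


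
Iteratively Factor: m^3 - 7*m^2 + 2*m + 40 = (m + 2)*(m^2 - 9*m + 20) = (m - 4)*(m + 2)*(m - 5)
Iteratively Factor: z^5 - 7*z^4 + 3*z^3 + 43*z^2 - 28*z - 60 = (z - 2)*(z^4 - 5*z^3 - 7*z^2 + 29*z + 30) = (z - 2)*(z + 1)*(z^3 - 6*z^2 - z + 30) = (z - 3)*(z - 2)*(z + 1)*(z^2 - 3*z - 10) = (z - 5)*(z - 3)*(z - 2)*(z + 1)*(z + 2)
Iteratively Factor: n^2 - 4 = (n + 2)*(n - 2)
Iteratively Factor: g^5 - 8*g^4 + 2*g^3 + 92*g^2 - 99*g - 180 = (g - 3)*(g^4 - 5*g^3 - 13*g^2 + 53*g + 60) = (g - 5)*(g - 3)*(g^3 - 13*g - 12) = (g - 5)*(g - 3)*(g + 1)*(g^2 - g - 12) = (g - 5)*(g - 4)*(g - 3)*(g + 1)*(g + 3)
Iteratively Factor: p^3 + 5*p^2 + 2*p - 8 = (p - 1)*(p^2 + 6*p + 8) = (p - 1)*(p + 4)*(p + 2)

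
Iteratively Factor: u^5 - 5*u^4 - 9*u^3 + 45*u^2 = (u + 3)*(u^4 - 8*u^3 + 15*u^2) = u*(u + 3)*(u^3 - 8*u^2 + 15*u) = u*(u - 3)*(u + 3)*(u^2 - 5*u) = u*(u - 5)*(u - 3)*(u + 3)*(u)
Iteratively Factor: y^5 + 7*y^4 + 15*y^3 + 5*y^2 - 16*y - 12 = (y + 2)*(y^4 + 5*y^3 + 5*y^2 - 5*y - 6) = (y - 1)*(y + 2)*(y^3 + 6*y^2 + 11*y + 6) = (y - 1)*(y + 1)*(y + 2)*(y^2 + 5*y + 6) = (y - 1)*(y + 1)*(y + 2)*(y + 3)*(y + 2)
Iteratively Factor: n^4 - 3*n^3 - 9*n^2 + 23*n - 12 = (n + 3)*(n^3 - 6*n^2 + 9*n - 4) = (n - 4)*(n + 3)*(n^2 - 2*n + 1) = (n - 4)*(n - 1)*(n + 3)*(n - 1)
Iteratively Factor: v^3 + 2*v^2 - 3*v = (v)*(v^2 + 2*v - 3) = v*(v + 3)*(v - 1)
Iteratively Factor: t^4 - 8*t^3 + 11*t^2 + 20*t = (t - 5)*(t^3 - 3*t^2 - 4*t) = t*(t - 5)*(t^2 - 3*t - 4) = t*(t - 5)*(t + 1)*(t - 4)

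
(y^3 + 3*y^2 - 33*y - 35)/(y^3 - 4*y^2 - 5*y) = (y + 7)/y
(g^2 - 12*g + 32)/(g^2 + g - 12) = (g^2 - 12*g + 32)/(g^2 + g - 12)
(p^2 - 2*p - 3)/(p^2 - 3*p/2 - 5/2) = 2*(p - 3)/(2*p - 5)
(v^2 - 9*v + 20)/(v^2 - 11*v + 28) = (v - 5)/(v - 7)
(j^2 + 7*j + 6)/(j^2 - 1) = (j + 6)/(j - 1)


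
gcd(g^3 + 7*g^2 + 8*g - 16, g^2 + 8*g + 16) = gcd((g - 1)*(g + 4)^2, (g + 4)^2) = g^2 + 8*g + 16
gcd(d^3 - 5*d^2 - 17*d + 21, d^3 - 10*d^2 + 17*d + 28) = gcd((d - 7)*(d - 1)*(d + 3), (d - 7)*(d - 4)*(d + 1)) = d - 7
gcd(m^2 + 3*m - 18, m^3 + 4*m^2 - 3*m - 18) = 1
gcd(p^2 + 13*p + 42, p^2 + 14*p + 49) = p + 7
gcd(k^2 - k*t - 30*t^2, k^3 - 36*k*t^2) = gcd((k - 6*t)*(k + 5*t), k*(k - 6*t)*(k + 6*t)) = -k + 6*t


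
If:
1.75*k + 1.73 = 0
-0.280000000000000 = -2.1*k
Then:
No Solution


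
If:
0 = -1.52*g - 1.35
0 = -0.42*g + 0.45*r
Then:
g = -0.89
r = -0.83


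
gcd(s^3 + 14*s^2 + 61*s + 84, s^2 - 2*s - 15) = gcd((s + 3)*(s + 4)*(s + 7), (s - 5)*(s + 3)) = s + 3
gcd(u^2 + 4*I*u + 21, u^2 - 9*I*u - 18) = u - 3*I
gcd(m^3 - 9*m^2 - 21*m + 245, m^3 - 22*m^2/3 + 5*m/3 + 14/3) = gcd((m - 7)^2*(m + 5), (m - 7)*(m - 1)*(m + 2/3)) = m - 7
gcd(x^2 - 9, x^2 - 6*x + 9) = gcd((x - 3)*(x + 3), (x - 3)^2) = x - 3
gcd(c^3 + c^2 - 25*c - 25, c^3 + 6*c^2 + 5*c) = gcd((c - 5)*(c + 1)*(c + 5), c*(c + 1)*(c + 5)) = c^2 + 6*c + 5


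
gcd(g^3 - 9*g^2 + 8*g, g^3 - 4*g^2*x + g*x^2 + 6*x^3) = 1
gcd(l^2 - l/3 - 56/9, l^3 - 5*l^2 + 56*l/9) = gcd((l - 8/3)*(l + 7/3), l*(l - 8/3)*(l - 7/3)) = l - 8/3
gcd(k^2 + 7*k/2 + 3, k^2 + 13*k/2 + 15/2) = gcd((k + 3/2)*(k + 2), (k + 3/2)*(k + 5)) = k + 3/2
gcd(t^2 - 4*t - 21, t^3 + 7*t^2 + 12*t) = t + 3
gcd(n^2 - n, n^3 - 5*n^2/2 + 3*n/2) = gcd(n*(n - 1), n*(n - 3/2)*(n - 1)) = n^2 - n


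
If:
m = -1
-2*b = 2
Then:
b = -1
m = -1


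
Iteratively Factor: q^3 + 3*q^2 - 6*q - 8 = (q - 2)*(q^2 + 5*q + 4) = (q - 2)*(q + 1)*(q + 4)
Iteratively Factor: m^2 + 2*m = (m + 2)*(m)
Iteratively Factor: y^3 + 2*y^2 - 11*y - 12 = (y + 1)*(y^2 + y - 12) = (y + 1)*(y + 4)*(y - 3)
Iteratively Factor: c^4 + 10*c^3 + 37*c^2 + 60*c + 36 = (c + 2)*(c^3 + 8*c^2 + 21*c + 18) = (c + 2)*(c + 3)*(c^2 + 5*c + 6) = (c + 2)*(c + 3)^2*(c + 2)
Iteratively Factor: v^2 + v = (v + 1)*(v)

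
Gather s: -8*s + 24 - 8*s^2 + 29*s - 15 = -8*s^2 + 21*s + 9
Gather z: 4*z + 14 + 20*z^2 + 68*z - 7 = 20*z^2 + 72*z + 7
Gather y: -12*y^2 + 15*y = -12*y^2 + 15*y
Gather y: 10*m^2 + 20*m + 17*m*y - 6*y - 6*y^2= 10*m^2 + 20*m - 6*y^2 + y*(17*m - 6)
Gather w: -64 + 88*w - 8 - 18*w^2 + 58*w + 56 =-18*w^2 + 146*w - 16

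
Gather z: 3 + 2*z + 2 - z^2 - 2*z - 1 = 4 - z^2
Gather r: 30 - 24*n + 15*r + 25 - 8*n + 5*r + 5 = -32*n + 20*r + 60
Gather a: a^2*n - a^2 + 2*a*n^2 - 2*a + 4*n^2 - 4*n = a^2*(n - 1) + a*(2*n^2 - 2) + 4*n^2 - 4*n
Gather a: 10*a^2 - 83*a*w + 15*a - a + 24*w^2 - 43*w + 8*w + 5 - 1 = 10*a^2 + a*(14 - 83*w) + 24*w^2 - 35*w + 4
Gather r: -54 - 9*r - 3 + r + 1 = -8*r - 56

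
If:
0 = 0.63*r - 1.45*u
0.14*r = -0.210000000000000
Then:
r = -1.50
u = -0.65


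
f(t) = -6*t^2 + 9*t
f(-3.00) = -81.00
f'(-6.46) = 86.52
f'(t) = 9 - 12*t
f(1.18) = 2.27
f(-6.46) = -308.53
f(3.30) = -35.64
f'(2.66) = -22.92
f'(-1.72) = 29.64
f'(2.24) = -17.88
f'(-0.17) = 11.04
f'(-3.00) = 45.00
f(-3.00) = -81.00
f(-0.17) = -1.70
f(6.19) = -174.19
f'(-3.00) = 45.00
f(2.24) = -9.95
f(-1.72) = -33.23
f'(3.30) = -30.60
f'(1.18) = -5.16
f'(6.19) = -65.28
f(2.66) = -18.51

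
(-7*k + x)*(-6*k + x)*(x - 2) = 42*k^2*x - 84*k^2 - 13*k*x^2 + 26*k*x + x^3 - 2*x^2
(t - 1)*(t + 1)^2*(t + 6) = t^4 + 7*t^3 + 5*t^2 - 7*t - 6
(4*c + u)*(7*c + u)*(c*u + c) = 28*c^3*u + 28*c^3 + 11*c^2*u^2 + 11*c^2*u + c*u^3 + c*u^2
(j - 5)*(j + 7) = j^2 + 2*j - 35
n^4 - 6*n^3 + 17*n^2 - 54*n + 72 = (n - 4)*(n - 2)*(n - 3*I)*(n + 3*I)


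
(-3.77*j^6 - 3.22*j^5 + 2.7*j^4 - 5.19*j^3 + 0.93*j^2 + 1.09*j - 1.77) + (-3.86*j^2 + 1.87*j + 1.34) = -3.77*j^6 - 3.22*j^5 + 2.7*j^4 - 5.19*j^3 - 2.93*j^2 + 2.96*j - 0.43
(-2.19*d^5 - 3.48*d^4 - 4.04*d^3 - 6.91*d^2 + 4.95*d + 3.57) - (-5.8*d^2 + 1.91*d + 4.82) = -2.19*d^5 - 3.48*d^4 - 4.04*d^3 - 1.11*d^2 + 3.04*d - 1.25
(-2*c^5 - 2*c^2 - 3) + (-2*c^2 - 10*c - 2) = -2*c^5 - 4*c^2 - 10*c - 5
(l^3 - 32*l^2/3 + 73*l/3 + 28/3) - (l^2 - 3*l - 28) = l^3 - 35*l^2/3 + 82*l/3 + 112/3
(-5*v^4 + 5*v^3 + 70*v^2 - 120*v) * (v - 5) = -5*v^5 + 30*v^4 + 45*v^3 - 470*v^2 + 600*v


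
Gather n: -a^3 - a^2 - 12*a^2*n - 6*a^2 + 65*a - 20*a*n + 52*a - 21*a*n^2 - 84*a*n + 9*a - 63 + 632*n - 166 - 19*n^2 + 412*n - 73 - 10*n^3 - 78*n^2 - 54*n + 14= -a^3 - 7*a^2 + 126*a - 10*n^3 + n^2*(-21*a - 97) + n*(-12*a^2 - 104*a + 990) - 288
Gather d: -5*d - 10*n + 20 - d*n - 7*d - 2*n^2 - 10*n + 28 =d*(-n - 12) - 2*n^2 - 20*n + 48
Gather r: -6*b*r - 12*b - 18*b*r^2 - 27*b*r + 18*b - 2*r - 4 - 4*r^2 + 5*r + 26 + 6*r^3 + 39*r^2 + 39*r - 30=6*b + 6*r^3 + r^2*(35 - 18*b) + r*(42 - 33*b) - 8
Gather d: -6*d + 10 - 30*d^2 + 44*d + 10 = -30*d^2 + 38*d + 20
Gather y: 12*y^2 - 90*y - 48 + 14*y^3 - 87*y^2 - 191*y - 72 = 14*y^3 - 75*y^2 - 281*y - 120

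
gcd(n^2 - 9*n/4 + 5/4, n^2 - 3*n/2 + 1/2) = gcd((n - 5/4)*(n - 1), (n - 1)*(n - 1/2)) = n - 1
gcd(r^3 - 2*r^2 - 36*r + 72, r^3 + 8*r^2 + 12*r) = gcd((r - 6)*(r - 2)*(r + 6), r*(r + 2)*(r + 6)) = r + 6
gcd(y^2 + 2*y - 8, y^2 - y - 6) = 1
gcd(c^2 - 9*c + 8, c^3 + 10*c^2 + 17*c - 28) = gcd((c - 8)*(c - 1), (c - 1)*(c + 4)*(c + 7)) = c - 1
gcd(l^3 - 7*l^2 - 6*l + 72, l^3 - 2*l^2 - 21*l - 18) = l^2 - 3*l - 18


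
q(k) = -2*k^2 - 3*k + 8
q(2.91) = -17.67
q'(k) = -4*k - 3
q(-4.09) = -13.19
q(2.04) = -6.44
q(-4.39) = -17.37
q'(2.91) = -14.64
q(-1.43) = 8.20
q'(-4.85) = 16.40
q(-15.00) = -397.00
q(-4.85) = -24.50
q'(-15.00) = 57.00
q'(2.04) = -11.16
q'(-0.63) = -0.48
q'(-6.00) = 21.00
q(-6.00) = -46.00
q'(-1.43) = 2.72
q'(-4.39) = 14.56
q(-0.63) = 9.10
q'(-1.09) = 1.36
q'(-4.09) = 13.36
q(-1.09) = 8.89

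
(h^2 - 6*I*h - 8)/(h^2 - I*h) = (h^2 - 6*I*h - 8)/(h*(h - I))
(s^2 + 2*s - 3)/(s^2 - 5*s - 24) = (s - 1)/(s - 8)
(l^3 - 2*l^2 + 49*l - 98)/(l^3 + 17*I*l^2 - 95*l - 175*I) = (l^2 - l*(2 + 7*I) + 14*I)/(l^2 + 10*I*l - 25)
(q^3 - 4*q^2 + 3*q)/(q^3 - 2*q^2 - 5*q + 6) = q/(q + 2)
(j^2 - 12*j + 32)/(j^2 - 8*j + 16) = (j - 8)/(j - 4)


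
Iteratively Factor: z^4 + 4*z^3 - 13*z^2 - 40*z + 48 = (z - 1)*(z^3 + 5*z^2 - 8*z - 48) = (z - 1)*(z + 4)*(z^2 + z - 12) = (z - 3)*(z - 1)*(z + 4)*(z + 4)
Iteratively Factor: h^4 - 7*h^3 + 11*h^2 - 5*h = (h - 5)*(h^3 - 2*h^2 + h) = h*(h - 5)*(h^2 - 2*h + 1) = h*(h - 5)*(h - 1)*(h - 1)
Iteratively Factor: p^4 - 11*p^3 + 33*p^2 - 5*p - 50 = (p - 2)*(p^3 - 9*p^2 + 15*p + 25) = (p - 5)*(p - 2)*(p^2 - 4*p - 5) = (p - 5)*(p - 2)*(p + 1)*(p - 5)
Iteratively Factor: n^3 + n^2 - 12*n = (n)*(n^2 + n - 12) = n*(n + 4)*(n - 3)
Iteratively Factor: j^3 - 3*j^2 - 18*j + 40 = (j - 2)*(j^2 - j - 20) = (j - 5)*(j - 2)*(j + 4)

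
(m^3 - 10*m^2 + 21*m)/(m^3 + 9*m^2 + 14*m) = (m^2 - 10*m + 21)/(m^2 + 9*m + 14)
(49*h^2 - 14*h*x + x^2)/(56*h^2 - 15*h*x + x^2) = (-7*h + x)/(-8*h + x)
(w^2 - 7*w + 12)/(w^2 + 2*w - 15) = (w - 4)/(w + 5)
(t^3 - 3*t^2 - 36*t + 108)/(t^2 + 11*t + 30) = (t^2 - 9*t + 18)/(t + 5)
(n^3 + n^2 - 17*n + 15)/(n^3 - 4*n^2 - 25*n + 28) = (n^2 + 2*n - 15)/(n^2 - 3*n - 28)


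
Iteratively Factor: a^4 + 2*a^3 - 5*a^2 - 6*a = (a - 2)*(a^3 + 4*a^2 + 3*a) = a*(a - 2)*(a^2 + 4*a + 3) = a*(a - 2)*(a + 1)*(a + 3)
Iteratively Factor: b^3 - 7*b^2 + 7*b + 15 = (b + 1)*(b^2 - 8*b + 15) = (b - 3)*(b + 1)*(b - 5)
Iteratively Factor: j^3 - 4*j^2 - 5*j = (j - 5)*(j^2 + j) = (j - 5)*(j + 1)*(j)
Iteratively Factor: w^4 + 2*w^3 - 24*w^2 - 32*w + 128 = (w + 4)*(w^3 - 2*w^2 - 16*w + 32) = (w - 2)*(w + 4)*(w^2 - 16) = (w - 4)*(w - 2)*(w + 4)*(w + 4)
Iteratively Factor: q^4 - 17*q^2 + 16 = (q + 4)*(q^3 - 4*q^2 - q + 4) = (q + 1)*(q + 4)*(q^2 - 5*q + 4) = (q - 4)*(q + 1)*(q + 4)*(q - 1)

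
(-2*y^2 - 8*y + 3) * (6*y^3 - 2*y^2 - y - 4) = -12*y^5 - 44*y^4 + 36*y^3 + 10*y^2 + 29*y - 12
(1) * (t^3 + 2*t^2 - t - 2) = t^3 + 2*t^2 - t - 2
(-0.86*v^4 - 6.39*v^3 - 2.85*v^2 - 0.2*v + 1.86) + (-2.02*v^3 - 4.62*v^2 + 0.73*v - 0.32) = -0.86*v^4 - 8.41*v^3 - 7.47*v^2 + 0.53*v + 1.54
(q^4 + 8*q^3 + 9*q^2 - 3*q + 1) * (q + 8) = q^5 + 16*q^4 + 73*q^3 + 69*q^2 - 23*q + 8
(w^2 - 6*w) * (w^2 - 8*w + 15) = w^4 - 14*w^3 + 63*w^2 - 90*w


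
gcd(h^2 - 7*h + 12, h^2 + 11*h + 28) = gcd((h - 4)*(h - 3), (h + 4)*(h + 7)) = 1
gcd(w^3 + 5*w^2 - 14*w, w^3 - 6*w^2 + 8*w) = w^2 - 2*w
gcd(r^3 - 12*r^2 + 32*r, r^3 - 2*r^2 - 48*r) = r^2 - 8*r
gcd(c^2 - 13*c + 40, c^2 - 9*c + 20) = c - 5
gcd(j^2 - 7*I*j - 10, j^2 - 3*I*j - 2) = j - 2*I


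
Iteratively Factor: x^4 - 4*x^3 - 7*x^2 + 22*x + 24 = (x + 1)*(x^3 - 5*x^2 - 2*x + 24) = (x - 4)*(x + 1)*(x^2 - x - 6) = (x - 4)*(x - 3)*(x + 1)*(x + 2)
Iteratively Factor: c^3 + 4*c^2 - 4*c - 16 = (c + 4)*(c^2 - 4) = (c + 2)*(c + 4)*(c - 2)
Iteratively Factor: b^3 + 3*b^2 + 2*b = (b + 1)*(b^2 + 2*b) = (b + 1)*(b + 2)*(b)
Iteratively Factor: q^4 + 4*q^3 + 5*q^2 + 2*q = (q + 1)*(q^3 + 3*q^2 + 2*q) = q*(q + 1)*(q^2 + 3*q + 2) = q*(q + 1)^2*(q + 2)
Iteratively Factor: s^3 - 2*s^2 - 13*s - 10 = (s + 1)*(s^2 - 3*s - 10) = (s - 5)*(s + 1)*(s + 2)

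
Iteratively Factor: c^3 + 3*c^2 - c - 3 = (c + 1)*(c^2 + 2*c - 3) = (c - 1)*(c + 1)*(c + 3)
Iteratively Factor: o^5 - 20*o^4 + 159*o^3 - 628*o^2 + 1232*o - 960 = (o - 5)*(o^4 - 15*o^3 + 84*o^2 - 208*o + 192) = (o - 5)*(o - 4)*(o^3 - 11*o^2 + 40*o - 48) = (o - 5)*(o - 4)*(o - 3)*(o^2 - 8*o + 16) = (o - 5)*(o - 4)^2*(o - 3)*(o - 4)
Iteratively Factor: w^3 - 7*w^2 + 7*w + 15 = (w - 5)*(w^2 - 2*w - 3) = (w - 5)*(w - 3)*(w + 1)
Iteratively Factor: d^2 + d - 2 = (d - 1)*(d + 2)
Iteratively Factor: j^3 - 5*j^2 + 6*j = (j - 3)*(j^2 - 2*j) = (j - 3)*(j - 2)*(j)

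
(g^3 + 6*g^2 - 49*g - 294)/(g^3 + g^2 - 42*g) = (g^2 - g - 42)/(g*(g - 6))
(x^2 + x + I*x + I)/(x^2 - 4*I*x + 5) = (x + 1)/(x - 5*I)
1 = 1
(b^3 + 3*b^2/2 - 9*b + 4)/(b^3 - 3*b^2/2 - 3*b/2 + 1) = (b + 4)/(b + 1)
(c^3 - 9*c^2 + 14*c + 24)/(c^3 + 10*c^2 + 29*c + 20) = (c^2 - 10*c + 24)/(c^2 + 9*c + 20)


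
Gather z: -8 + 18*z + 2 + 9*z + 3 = 27*z - 3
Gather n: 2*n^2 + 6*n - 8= 2*n^2 + 6*n - 8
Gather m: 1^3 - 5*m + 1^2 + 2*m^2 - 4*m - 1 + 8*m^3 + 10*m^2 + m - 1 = 8*m^3 + 12*m^2 - 8*m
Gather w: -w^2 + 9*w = -w^2 + 9*w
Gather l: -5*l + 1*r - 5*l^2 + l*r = -5*l^2 + l*(r - 5) + r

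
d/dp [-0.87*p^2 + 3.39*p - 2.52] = 3.39 - 1.74*p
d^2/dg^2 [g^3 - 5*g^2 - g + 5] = 6*g - 10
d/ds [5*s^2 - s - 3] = 10*s - 1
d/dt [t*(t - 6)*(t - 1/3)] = 3*t^2 - 38*t/3 + 2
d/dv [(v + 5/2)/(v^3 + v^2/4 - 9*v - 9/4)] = 4*(4*v^3 + v^2 - 36*v - (2*v + 5)*(6*v^2 + v - 18) - 9)/(4*v^3 + v^2 - 36*v - 9)^2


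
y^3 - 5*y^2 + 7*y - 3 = (y - 3)*(y - 1)^2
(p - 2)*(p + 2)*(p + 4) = p^3 + 4*p^2 - 4*p - 16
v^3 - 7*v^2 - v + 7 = (v - 7)*(v - 1)*(v + 1)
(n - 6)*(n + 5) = n^2 - n - 30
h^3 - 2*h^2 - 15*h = h*(h - 5)*(h + 3)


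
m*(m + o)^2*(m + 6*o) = m^4 + 8*m^3*o + 13*m^2*o^2 + 6*m*o^3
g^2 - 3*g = g*(g - 3)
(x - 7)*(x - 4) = x^2 - 11*x + 28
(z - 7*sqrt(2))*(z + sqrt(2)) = z^2 - 6*sqrt(2)*z - 14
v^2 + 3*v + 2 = (v + 1)*(v + 2)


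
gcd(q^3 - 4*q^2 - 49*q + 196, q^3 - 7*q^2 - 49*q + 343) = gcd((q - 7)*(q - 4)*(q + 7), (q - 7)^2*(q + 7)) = q^2 - 49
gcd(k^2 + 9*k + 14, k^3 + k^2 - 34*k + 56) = k + 7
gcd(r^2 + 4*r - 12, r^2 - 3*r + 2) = r - 2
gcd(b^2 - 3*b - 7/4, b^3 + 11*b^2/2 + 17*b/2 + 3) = b + 1/2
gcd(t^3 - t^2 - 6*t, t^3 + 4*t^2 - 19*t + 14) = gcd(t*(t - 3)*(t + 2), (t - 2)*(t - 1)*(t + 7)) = 1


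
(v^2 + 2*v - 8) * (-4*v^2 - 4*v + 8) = -4*v^4 - 12*v^3 + 32*v^2 + 48*v - 64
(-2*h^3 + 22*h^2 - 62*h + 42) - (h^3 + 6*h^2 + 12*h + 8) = -3*h^3 + 16*h^2 - 74*h + 34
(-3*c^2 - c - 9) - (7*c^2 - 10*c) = -10*c^2 + 9*c - 9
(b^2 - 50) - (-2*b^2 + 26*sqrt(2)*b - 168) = 3*b^2 - 26*sqrt(2)*b + 118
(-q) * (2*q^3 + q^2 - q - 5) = -2*q^4 - q^3 + q^2 + 5*q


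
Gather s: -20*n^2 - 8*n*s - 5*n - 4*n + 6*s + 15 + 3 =-20*n^2 - 9*n + s*(6 - 8*n) + 18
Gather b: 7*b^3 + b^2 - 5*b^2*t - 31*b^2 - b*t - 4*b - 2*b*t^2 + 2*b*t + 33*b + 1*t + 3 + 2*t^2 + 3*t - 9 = 7*b^3 + b^2*(-5*t - 30) + b*(-2*t^2 + t + 29) + 2*t^2 + 4*t - 6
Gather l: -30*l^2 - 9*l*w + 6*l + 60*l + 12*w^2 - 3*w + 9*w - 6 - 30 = -30*l^2 + l*(66 - 9*w) + 12*w^2 + 6*w - 36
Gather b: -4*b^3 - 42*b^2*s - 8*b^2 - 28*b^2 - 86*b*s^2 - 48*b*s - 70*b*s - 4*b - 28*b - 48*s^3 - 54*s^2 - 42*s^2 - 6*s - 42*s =-4*b^3 + b^2*(-42*s - 36) + b*(-86*s^2 - 118*s - 32) - 48*s^3 - 96*s^2 - 48*s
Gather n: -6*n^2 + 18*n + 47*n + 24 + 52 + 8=-6*n^2 + 65*n + 84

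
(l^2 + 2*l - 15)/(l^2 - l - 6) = (l + 5)/(l + 2)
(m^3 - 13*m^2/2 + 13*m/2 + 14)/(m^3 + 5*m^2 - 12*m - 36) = (2*m^3 - 13*m^2 + 13*m + 28)/(2*(m^3 + 5*m^2 - 12*m - 36))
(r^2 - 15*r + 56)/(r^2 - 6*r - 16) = (r - 7)/(r + 2)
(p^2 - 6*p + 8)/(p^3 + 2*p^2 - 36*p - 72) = (p^2 - 6*p + 8)/(p^3 + 2*p^2 - 36*p - 72)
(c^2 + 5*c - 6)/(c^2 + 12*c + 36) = (c - 1)/(c + 6)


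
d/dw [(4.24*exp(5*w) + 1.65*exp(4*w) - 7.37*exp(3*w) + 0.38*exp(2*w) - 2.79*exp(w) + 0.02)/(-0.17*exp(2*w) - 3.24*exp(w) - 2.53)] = (-2.1624*exp(6*w) - 55.5114*exp(5*w) - 68.4211*exp(4*w) + 31.0596*exp(3*w) + 54.2328*exp(2*w) - 1.916*exp(w) + 7.1235)*exp(w)/(0.0289*exp(4*w) + 1.1016*exp(3*w) + 11.3578*exp(2*w) + 16.3944*exp(w) + 6.4009)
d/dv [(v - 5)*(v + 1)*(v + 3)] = 3*v^2 - 2*v - 17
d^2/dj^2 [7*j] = 0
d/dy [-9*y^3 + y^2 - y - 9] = -27*y^2 + 2*y - 1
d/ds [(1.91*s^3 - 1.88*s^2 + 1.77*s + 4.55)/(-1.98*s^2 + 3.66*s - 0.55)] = (-3.7818*s^4 + 13.9812*s^3 - 6.5277*s^2 + 20.086*s - 17.6265)/(3.9204*s^4 - 14.4936*s^3 + 15.5736*s^2 - 4.026*s + 0.3025)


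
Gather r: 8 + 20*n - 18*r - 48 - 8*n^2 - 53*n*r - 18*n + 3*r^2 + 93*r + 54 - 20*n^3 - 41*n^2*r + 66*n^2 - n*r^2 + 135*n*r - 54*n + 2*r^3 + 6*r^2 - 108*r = -20*n^3 + 58*n^2 - 52*n + 2*r^3 + r^2*(9 - n) + r*(-41*n^2 + 82*n - 33) + 14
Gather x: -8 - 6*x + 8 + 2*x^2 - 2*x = 2*x^2 - 8*x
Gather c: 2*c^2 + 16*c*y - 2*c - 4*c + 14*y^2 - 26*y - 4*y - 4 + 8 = 2*c^2 + c*(16*y - 6) + 14*y^2 - 30*y + 4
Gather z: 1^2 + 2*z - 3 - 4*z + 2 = -2*z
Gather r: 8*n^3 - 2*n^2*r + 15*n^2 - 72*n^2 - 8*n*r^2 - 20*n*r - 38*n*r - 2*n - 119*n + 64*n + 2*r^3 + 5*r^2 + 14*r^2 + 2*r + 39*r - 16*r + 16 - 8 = 8*n^3 - 57*n^2 - 57*n + 2*r^3 + r^2*(19 - 8*n) + r*(-2*n^2 - 58*n + 25) + 8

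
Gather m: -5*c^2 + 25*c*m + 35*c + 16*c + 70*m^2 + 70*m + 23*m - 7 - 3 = -5*c^2 + 51*c + 70*m^2 + m*(25*c + 93) - 10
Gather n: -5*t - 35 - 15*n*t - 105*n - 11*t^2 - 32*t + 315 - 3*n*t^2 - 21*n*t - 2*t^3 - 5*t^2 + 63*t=n*(-3*t^2 - 36*t - 105) - 2*t^3 - 16*t^2 + 26*t + 280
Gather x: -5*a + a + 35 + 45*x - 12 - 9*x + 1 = -4*a + 36*x + 24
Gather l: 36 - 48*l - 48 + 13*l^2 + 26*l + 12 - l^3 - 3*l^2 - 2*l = -l^3 + 10*l^2 - 24*l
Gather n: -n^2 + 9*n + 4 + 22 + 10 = -n^2 + 9*n + 36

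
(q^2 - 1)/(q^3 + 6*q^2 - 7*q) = (q + 1)/(q*(q + 7))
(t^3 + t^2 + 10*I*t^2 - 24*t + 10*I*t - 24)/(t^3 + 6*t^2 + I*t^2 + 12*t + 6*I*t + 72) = (t^2 + t*(1 + 6*I) + 6*I)/(t^2 + 3*t*(2 - I) - 18*I)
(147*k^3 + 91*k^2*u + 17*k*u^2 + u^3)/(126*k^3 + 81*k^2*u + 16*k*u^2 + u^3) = (7*k + u)/(6*k + u)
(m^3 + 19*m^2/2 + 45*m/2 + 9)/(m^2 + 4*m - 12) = (2*m^2 + 7*m + 3)/(2*(m - 2))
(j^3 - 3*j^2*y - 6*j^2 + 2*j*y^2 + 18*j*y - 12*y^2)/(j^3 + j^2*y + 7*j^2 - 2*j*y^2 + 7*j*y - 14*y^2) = (j^2 - 2*j*y - 6*j + 12*y)/(j^2 + 2*j*y + 7*j + 14*y)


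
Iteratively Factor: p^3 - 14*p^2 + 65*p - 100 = (p - 4)*(p^2 - 10*p + 25) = (p - 5)*(p - 4)*(p - 5)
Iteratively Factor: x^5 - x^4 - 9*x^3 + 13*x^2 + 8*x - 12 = (x + 1)*(x^4 - 2*x^3 - 7*x^2 + 20*x - 12) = (x + 1)*(x + 3)*(x^3 - 5*x^2 + 8*x - 4) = (x - 1)*(x + 1)*(x + 3)*(x^2 - 4*x + 4) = (x - 2)*(x - 1)*(x + 1)*(x + 3)*(x - 2)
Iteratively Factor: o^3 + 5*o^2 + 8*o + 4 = (o + 2)*(o^2 + 3*o + 2) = (o + 1)*(o + 2)*(o + 2)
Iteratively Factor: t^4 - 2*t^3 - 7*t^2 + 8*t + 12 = (t - 2)*(t^3 - 7*t - 6) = (t - 3)*(t - 2)*(t^2 + 3*t + 2) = (t - 3)*(t - 2)*(t + 2)*(t + 1)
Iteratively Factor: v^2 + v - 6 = (v - 2)*(v + 3)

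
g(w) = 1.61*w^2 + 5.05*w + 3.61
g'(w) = 3.22*w + 5.05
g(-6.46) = 38.17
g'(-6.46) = -15.75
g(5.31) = 75.82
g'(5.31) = 22.15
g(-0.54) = 1.35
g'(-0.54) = 3.31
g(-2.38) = 0.71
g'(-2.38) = -2.61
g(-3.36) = 4.82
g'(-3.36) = -5.77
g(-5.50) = 24.54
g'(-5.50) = -12.66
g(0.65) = 7.57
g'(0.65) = 7.14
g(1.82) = 18.13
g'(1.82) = 10.91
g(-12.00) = 174.85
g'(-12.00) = -33.59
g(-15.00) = 290.11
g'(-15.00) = -43.25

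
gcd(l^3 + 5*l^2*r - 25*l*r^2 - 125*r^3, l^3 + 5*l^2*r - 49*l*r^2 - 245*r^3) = l + 5*r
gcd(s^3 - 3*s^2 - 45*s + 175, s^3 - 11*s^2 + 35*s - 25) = s^2 - 10*s + 25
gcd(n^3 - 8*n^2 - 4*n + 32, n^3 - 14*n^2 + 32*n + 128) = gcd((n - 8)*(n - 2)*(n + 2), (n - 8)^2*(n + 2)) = n^2 - 6*n - 16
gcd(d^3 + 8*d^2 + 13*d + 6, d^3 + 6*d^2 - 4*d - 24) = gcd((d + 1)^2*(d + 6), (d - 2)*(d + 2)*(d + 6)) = d + 6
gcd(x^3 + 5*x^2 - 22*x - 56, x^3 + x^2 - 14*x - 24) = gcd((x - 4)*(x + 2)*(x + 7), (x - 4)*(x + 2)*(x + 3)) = x^2 - 2*x - 8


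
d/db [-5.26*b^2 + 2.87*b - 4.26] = 2.87 - 10.52*b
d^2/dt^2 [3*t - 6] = 0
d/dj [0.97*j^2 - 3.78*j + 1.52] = 1.94*j - 3.78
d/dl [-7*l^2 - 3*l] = -14*l - 3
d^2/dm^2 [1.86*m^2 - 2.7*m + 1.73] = 3.72000000000000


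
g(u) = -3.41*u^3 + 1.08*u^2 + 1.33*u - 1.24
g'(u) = -10.23*u^2 + 2.16*u + 1.33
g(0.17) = -1.00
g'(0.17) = 1.40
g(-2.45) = 52.13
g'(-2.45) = -65.37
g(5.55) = -543.54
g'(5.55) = -301.79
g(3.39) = -117.17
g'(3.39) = -108.91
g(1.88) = -17.58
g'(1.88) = -30.77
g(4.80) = -347.09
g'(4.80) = -224.00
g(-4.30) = 284.13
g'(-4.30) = -197.11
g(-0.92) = 1.11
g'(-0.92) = -9.32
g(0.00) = -1.24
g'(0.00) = 1.33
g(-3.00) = 96.56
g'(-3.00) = -97.22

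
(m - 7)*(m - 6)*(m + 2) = m^3 - 11*m^2 + 16*m + 84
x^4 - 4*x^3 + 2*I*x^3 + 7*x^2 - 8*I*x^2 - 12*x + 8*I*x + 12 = (x - 2)^2*(x - I)*(x + 3*I)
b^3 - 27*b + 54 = (b - 3)^2*(b + 6)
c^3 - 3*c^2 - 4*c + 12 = (c - 3)*(c - 2)*(c + 2)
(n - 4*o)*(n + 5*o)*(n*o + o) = n^3*o + n^2*o^2 + n^2*o - 20*n*o^3 + n*o^2 - 20*o^3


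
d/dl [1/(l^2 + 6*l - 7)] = 2*(-l - 3)/(l^2 + 6*l - 7)^2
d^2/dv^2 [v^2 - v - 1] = 2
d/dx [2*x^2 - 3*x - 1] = 4*x - 3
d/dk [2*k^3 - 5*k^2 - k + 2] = 6*k^2 - 10*k - 1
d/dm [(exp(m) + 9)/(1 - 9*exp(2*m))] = (18*(exp(m) + 9)*exp(m) - 9*exp(2*m) + 1)*exp(m)/(9*exp(2*m) - 1)^2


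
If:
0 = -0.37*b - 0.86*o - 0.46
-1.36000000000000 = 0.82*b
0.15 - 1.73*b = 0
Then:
No Solution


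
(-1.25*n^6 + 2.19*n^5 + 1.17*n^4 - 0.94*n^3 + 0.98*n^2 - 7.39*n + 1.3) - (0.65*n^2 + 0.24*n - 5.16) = -1.25*n^6 + 2.19*n^5 + 1.17*n^4 - 0.94*n^3 + 0.33*n^2 - 7.63*n + 6.46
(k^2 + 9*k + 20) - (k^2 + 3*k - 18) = 6*k + 38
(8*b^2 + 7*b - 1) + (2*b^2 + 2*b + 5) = 10*b^2 + 9*b + 4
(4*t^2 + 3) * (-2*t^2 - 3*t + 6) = -8*t^4 - 12*t^3 + 18*t^2 - 9*t + 18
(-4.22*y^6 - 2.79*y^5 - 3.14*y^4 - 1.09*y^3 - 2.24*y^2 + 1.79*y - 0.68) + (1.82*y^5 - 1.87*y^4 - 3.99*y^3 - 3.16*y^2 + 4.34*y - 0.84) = -4.22*y^6 - 0.97*y^5 - 5.01*y^4 - 5.08*y^3 - 5.4*y^2 + 6.13*y - 1.52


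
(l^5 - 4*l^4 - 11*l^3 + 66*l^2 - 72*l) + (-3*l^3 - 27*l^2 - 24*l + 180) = l^5 - 4*l^4 - 14*l^3 + 39*l^2 - 96*l + 180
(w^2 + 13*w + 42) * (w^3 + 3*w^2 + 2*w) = w^5 + 16*w^4 + 83*w^3 + 152*w^2 + 84*w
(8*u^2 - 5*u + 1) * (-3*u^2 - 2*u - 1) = -24*u^4 - u^3 - u^2 + 3*u - 1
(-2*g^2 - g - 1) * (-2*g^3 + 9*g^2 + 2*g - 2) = 4*g^5 - 16*g^4 - 11*g^3 - 7*g^2 + 2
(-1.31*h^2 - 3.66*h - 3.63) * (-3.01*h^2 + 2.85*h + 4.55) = 3.9431*h^4 + 7.2831*h^3 - 5.4652*h^2 - 26.9985*h - 16.5165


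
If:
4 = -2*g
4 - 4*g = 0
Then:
No Solution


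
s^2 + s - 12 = (s - 3)*(s + 4)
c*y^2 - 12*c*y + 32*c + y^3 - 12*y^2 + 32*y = (c + y)*(y - 8)*(y - 4)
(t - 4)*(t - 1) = t^2 - 5*t + 4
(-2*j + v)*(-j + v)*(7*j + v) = 14*j^3 - 19*j^2*v + 4*j*v^2 + v^3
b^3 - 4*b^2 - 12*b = b*(b - 6)*(b + 2)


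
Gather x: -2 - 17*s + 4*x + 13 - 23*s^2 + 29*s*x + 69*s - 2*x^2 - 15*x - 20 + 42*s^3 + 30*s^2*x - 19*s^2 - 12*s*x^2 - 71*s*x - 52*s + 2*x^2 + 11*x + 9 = 42*s^3 - 42*s^2 - 12*s*x^2 + x*(30*s^2 - 42*s)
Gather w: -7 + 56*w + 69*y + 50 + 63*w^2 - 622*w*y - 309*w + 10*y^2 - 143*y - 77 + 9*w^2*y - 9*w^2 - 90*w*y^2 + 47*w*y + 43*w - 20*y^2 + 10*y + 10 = w^2*(9*y + 54) + w*(-90*y^2 - 575*y - 210) - 10*y^2 - 64*y - 24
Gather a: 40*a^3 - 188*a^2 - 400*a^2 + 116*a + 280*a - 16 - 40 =40*a^3 - 588*a^2 + 396*a - 56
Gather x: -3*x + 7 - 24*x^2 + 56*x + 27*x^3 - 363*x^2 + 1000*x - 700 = 27*x^3 - 387*x^2 + 1053*x - 693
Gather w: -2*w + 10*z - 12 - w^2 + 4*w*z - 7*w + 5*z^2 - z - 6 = -w^2 + w*(4*z - 9) + 5*z^2 + 9*z - 18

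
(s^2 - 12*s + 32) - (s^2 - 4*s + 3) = 29 - 8*s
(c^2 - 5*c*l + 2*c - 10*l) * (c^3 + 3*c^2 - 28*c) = c^5 - 5*c^4*l + 5*c^4 - 25*c^3*l - 22*c^3 + 110*c^2*l - 56*c^2 + 280*c*l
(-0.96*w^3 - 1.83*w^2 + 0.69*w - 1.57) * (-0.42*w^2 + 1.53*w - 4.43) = 0.4032*w^5 - 0.7002*w^4 + 1.1631*w^3 + 9.822*w^2 - 5.4588*w + 6.9551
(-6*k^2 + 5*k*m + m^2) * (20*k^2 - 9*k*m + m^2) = -120*k^4 + 154*k^3*m - 31*k^2*m^2 - 4*k*m^3 + m^4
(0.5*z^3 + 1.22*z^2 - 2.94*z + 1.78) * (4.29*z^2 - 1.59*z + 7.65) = 2.145*z^5 + 4.4388*z^4 - 10.7274*z^3 + 21.6438*z^2 - 25.3212*z + 13.617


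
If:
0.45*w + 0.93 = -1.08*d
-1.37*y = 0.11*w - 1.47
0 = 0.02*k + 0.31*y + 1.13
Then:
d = 5.18939393939394*y - 6.42929292929293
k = -15.5*y - 56.5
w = 13.3636363636364 - 12.4545454545455*y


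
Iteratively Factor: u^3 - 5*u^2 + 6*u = (u - 2)*(u^2 - 3*u) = (u - 3)*(u - 2)*(u)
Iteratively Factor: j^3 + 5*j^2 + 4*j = (j)*(j^2 + 5*j + 4) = j*(j + 4)*(j + 1)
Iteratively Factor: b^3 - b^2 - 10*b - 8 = (b + 1)*(b^2 - 2*b - 8) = (b - 4)*(b + 1)*(b + 2)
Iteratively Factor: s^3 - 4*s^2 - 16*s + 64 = (s - 4)*(s^2 - 16) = (s - 4)*(s + 4)*(s - 4)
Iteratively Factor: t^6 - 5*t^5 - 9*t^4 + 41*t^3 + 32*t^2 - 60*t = (t + 2)*(t^5 - 7*t^4 + 5*t^3 + 31*t^2 - 30*t) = (t - 3)*(t + 2)*(t^4 - 4*t^3 - 7*t^2 + 10*t) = t*(t - 3)*(t + 2)*(t^3 - 4*t^2 - 7*t + 10) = t*(t - 3)*(t + 2)^2*(t^2 - 6*t + 5) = t*(t - 5)*(t - 3)*(t + 2)^2*(t - 1)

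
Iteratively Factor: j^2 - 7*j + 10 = (j - 5)*(j - 2)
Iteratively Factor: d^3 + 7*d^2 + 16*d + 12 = (d + 2)*(d^2 + 5*d + 6) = (d + 2)*(d + 3)*(d + 2)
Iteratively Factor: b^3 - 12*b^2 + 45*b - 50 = (b - 2)*(b^2 - 10*b + 25) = (b - 5)*(b - 2)*(b - 5)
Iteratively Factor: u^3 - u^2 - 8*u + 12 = (u - 2)*(u^2 + u - 6) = (u - 2)^2*(u + 3)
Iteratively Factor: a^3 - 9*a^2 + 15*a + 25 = (a - 5)*(a^2 - 4*a - 5) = (a - 5)^2*(a + 1)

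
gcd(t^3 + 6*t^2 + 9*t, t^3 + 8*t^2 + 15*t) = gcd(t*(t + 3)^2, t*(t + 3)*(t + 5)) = t^2 + 3*t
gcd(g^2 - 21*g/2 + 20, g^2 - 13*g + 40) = g - 8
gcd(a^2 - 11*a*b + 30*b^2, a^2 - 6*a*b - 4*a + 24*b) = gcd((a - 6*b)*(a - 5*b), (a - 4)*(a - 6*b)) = a - 6*b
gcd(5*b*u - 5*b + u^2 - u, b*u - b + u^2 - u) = u - 1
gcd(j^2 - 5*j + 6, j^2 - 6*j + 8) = j - 2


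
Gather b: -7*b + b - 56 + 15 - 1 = -6*b - 42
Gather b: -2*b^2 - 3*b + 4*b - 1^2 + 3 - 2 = -2*b^2 + b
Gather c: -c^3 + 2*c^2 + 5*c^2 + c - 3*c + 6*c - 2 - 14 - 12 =-c^3 + 7*c^2 + 4*c - 28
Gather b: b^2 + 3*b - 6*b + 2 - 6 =b^2 - 3*b - 4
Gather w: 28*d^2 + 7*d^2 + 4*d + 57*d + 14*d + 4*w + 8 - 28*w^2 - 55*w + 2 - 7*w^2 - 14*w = 35*d^2 + 75*d - 35*w^2 - 65*w + 10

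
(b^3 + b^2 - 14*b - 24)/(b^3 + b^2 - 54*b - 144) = (b^2 - 2*b - 8)/(b^2 - 2*b - 48)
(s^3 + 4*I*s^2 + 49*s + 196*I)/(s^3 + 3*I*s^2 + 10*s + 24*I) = (s^2 + 49)/(s^2 - I*s + 6)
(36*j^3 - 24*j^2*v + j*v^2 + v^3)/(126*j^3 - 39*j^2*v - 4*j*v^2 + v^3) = (-2*j + v)/(-7*j + v)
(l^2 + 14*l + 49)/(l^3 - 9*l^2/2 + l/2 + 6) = 2*(l^2 + 14*l + 49)/(2*l^3 - 9*l^2 + l + 12)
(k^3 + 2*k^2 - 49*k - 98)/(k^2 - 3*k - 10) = (k^2 - 49)/(k - 5)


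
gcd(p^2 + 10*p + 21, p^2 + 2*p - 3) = p + 3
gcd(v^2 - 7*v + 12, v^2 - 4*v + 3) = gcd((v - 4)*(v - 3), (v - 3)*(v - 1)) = v - 3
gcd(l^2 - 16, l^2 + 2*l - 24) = l - 4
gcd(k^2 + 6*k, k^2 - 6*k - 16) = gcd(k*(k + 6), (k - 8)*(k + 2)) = 1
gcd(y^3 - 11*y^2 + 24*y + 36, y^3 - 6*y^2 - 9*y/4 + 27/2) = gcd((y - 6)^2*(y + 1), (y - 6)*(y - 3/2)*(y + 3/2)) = y - 6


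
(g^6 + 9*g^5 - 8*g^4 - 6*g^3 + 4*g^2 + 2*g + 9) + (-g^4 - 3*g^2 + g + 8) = g^6 + 9*g^5 - 9*g^4 - 6*g^3 + g^2 + 3*g + 17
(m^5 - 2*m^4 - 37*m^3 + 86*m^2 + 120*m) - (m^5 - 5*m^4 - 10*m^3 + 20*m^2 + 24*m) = 3*m^4 - 27*m^3 + 66*m^2 + 96*m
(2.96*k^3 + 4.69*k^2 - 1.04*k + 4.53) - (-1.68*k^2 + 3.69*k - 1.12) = 2.96*k^3 + 6.37*k^2 - 4.73*k + 5.65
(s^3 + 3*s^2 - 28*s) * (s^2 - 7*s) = s^5 - 4*s^4 - 49*s^3 + 196*s^2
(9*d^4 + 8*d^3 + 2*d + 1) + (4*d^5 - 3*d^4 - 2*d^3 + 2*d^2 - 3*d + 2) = 4*d^5 + 6*d^4 + 6*d^3 + 2*d^2 - d + 3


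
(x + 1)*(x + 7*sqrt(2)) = x^2 + x + 7*sqrt(2)*x + 7*sqrt(2)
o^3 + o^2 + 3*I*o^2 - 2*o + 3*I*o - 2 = (o + 1)*(o + I)*(o + 2*I)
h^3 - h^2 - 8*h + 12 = (h - 2)^2*(h + 3)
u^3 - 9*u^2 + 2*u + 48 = (u - 8)*(u - 3)*(u + 2)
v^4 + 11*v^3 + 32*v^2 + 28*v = v*(v + 2)^2*(v + 7)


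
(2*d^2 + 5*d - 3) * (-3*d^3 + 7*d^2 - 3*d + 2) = -6*d^5 - d^4 + 38*d^3 - 32*d^2 + 19*d - 6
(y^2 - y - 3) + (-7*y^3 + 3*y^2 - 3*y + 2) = -7*y^3 + 4*y^2 - 4*y - 1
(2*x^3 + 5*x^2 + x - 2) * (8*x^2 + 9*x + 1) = 16*x^5 + 58*x^4 + 55*x^3 - 2*x^2 - 17*x - 2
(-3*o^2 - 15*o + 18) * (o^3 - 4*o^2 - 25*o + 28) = -3*o^5 - 3*o^4 + 153*o^3 + 219*o^2 - 870*o + 504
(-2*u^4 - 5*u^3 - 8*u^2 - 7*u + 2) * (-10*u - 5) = 20*u^5 + 60*u^4 + 105*u^3 + 110*u^2 + 15*u - 10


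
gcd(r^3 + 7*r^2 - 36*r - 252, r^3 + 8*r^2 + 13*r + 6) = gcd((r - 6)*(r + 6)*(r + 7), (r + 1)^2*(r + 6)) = r + 6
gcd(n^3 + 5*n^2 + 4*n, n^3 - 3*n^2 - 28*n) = n^2 + 4*n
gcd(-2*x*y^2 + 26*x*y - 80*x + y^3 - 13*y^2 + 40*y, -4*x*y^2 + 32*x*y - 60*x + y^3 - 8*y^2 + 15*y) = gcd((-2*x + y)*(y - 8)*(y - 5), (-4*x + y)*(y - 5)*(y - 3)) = y - 5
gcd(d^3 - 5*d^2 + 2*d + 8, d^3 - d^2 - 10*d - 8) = d^2 - 3*d - 4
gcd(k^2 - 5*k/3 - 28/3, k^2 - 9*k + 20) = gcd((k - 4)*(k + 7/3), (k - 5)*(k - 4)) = k - 4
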